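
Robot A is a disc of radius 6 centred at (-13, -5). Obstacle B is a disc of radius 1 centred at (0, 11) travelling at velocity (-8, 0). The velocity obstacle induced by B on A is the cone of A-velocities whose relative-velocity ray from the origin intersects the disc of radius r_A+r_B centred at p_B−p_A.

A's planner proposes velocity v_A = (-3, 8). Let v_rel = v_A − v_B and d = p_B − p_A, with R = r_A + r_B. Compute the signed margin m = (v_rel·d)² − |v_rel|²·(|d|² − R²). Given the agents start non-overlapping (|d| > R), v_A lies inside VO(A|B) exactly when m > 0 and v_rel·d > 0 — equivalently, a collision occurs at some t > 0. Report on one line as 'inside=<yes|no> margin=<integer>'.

d = (13, 16),  |d|² = 425;  R = 6+1 = 7,  c = 425−7² = 376
v_rel = (5, 8),  |v_rel|² = 89;  v_rel·d = (5)·(13) + (8)·(16) = 193
89·t² − 386·t + 376 = 0  ⇒  m = 193² − 89·376 = 3785
m = 3785 > 0,  v_rel·d = 193 > 0  ⇒  inside

inside=yes margin=3785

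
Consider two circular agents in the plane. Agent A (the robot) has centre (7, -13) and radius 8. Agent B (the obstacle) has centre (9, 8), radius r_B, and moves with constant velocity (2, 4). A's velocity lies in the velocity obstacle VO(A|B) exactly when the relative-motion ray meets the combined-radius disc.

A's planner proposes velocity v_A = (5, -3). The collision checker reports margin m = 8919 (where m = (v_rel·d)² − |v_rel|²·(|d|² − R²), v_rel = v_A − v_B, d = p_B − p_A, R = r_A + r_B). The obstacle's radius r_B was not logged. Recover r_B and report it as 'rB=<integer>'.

m = 8919
d = (2, 21);  v_rel = (3, -7),  |v_rel|² = 58
v_rel×d = (3)·(21) − (-7)·(2) = 77
since m = R²·58 − 77²:  R² = (5929 + 8919) / 58 = 256
R = √256 = 16  ⇒  r_B = 16 − 8 = 8

rB=8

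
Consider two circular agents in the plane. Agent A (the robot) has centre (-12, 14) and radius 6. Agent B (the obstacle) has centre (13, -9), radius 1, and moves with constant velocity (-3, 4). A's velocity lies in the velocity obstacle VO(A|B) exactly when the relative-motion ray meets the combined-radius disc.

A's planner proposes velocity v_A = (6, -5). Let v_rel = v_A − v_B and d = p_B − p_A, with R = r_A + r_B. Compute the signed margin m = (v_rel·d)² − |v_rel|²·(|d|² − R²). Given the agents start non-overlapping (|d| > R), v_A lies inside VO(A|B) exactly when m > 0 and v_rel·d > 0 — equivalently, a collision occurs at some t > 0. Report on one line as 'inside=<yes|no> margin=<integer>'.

d = (25, -23),  |d|² = 1154;  R = 6+1 = 7,  c = 1154−7² = 1105
v_rel = (9, -9),  |v_rel|² = 162;  v_rel·d = (9)·(25) + (-9)·(-23) = 432
162·t² − 864·t + 1105 = 0  ⇒  m = 432² − 162·1105 = 7614
m = 7614 > 0,  v_rel·d = 432 > 0  ⇒  inside

inside=yes margin=7614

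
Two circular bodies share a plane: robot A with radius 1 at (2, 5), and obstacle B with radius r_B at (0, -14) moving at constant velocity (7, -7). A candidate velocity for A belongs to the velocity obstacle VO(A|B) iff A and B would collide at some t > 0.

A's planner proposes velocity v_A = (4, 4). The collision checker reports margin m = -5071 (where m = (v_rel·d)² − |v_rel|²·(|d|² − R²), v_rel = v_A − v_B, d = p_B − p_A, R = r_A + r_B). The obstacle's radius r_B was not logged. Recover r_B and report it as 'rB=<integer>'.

m = -5071
d = (-2, -19);  v_rel = (-3, 11),  |v_rel|² = 130
v_rel×d = (-3)·(-19) − (11)·(-2) = 79
since m = R²·130 − 79²:  R² = (6241 + -5071) / 130 = 9
R = √9 = 3  ⇒  r_B = 3 − 1 = 2

rB=2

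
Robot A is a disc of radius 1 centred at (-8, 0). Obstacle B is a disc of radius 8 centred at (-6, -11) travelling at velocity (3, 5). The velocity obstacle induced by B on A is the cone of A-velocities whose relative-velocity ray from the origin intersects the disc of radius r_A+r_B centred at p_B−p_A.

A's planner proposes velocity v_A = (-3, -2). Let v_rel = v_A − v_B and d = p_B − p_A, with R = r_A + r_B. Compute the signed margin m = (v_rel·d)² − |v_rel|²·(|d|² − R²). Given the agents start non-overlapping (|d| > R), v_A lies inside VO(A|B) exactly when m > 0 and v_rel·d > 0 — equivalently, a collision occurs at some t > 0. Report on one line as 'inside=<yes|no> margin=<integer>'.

d = (2, -11),  |d|² = 125;  R = 1+8 = 9,  c = 125−9² = 44
v_rel = (-6, -7),  |v_rel|² = 85;  v_rel·d = (-6)·(2) + (-7)·(-11) = 65
85·t² − 130·t + 44 = 0  ⇒  m = 65² − 85·44 = 485
m = 485 > 0,  v_rel·d = 65 > 0  ⇒  inside

inside=yes margin=485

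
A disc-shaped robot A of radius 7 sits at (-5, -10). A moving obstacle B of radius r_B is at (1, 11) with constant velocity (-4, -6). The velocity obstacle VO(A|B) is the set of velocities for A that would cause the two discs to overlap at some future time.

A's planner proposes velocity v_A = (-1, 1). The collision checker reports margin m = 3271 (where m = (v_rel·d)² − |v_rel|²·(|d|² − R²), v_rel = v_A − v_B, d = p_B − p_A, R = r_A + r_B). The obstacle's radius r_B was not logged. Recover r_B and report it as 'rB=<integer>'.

m = 3271
d = (6, 21);  v_rel = (3, 7),  |v_rel|² = 58
v_rel×d = (3)·(21) − (7)·(6) = 21
since m = R²·58 − 21²:  R² = (441 + 3271) / 58 = 64
R = √64 = 8  ⇒  r_B = 8 − 7 = 1

rB=1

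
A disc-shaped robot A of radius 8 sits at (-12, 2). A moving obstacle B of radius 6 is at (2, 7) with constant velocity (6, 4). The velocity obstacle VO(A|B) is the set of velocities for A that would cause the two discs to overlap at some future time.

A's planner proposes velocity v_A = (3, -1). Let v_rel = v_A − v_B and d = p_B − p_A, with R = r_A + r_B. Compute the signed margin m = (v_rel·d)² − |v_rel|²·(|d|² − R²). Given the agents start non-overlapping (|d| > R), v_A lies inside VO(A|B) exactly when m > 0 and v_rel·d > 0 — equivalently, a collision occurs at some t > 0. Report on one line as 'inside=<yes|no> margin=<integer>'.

d = (14, 5),  |d|² = 221;  R = 8+6 = 14,  c = 221−14² = 25
v_rel = (-3, -5),  |v_rel|² = 34;  v_rel·d = (-3)·(14) + (-5)·(5) = -67
34·t² + 134·t + 25 = 0  ⇒  m = (-67)² − 34·25 = 3639
m = 3639 > 0,  v_rel·d = -67 < 0  ⇒  outside

inside=no margin=3639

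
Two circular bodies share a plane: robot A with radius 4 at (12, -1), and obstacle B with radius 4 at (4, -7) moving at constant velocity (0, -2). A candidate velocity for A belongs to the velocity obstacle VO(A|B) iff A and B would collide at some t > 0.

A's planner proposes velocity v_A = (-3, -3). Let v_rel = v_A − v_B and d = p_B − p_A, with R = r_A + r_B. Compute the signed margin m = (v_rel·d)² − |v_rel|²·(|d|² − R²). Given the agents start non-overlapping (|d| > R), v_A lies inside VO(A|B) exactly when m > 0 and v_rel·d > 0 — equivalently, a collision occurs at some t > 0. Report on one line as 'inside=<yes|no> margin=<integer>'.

d = (-8, -6),  |d|² = 100;  R = 4+4 = 8,  c = 100−8² = 36
v_rel = (-3, -1),  |v_rel|² = 10;  v_rel·d = (-3)·(-8) + (-1)·(-6) = 30
10·t² − 60·t + 36 = 0  ⇒  m = 30² − 10·36 = 540
m = 540 > 0,  v_rel·d = 30 > 0  ⇒  inside

inside=yes margin=540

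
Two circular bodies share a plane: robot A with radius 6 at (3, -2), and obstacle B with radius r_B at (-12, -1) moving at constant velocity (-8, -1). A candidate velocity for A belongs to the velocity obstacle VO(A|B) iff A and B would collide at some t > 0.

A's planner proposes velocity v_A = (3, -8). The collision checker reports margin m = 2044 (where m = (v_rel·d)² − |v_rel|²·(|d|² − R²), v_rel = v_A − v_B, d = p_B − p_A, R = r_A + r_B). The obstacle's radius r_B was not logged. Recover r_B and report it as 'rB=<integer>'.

m = 2044
d = (-15, 1);  v_rel = (11, -7),  |v_rel|² = 170
v_rel×d = (11)·(1) − (-7)·(-15) = -94
since m = R²·170 − (-94)²:  R² = (8836 + 2044) / 170 = 64
R = √64 = 8  ⇒  r_B = 8 − 6 = 2

rB=2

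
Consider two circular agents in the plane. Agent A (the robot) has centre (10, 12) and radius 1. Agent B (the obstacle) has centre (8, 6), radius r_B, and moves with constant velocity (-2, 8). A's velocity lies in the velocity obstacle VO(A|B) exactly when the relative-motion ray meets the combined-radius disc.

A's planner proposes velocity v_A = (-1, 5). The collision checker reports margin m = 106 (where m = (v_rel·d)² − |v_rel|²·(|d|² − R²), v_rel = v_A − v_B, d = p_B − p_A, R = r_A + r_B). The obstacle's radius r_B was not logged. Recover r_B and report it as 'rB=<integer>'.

m = 106
d = (-2, -6);  v_rel = (1, -3),  |v_rel|² = 10
v_rel×d = (1)·(-6) − (-3)·(-2) = -12
since m = R²·10 − (-12)²:  R² = (144 + 106) / 10 = 25
R = √25 = 5  ⇒  r_B = 5 − 1 = 4

rB=4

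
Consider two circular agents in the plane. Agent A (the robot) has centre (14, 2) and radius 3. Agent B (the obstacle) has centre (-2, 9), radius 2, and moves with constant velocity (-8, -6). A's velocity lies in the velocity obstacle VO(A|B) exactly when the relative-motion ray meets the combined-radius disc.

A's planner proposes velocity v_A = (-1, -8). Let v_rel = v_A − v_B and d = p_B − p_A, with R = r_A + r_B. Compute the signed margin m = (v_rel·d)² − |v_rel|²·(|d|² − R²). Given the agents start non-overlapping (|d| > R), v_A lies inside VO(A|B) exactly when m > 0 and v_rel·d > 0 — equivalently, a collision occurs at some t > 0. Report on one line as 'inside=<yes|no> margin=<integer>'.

d = (-16, 7),  |d|² = 305;  R = 3+2 = 5,  c = 305−5² = 280
v_rel = (7, -2),  |v_rel|² = 53;  v_rel·d = (7)·(-16) + (-2)·(7) = -126
53·t² + 252·t + 280 = 0  ⇒  m = (-126)² − 53·280 = 1036
m = 1036 > 0,  v_rel·d = -126 < 0  ⇒  outside

inside=no margin=1036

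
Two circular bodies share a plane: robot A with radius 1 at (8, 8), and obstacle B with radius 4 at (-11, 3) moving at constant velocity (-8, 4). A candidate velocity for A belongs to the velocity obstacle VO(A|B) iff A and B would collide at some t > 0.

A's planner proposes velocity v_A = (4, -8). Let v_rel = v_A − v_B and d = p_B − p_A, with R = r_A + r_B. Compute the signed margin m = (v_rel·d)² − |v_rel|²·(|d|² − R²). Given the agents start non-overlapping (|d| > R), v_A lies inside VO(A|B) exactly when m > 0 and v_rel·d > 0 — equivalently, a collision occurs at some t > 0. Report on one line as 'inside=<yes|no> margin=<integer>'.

d = (-19, -5),  |d|² = 386;  R = 1+4 = 5,  c = 386−5² = 361
v_rel = (12, -12),  |v_rel|² = 288;  v_rel·d = (12)·(-19) + (-12)·(-5) = -168
288·t² + 336·t + 361 = 0  ⇒  m = (-168)² − 288·361 = -75744
m = -75744 < 0,  v_rel·d = -168 < 0  ⇒  outside

inside=no margin=-75744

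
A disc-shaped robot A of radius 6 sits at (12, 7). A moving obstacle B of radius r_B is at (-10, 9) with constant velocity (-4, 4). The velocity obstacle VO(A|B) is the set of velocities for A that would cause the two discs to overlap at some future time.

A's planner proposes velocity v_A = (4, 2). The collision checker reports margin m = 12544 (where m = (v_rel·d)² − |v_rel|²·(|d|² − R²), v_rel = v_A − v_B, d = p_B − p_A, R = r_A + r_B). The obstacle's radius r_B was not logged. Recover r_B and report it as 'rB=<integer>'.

m = 12544
d = (-22, 2);  v_rel = (8, -2),  |v_rel|² = 68
v_rel×d = (8)·(2) − (-2)·(-22) = -28
since m = R²·68 − (-28)²:  R² = (784 + 12544) / 68 = 196
R = √196 = 14  ⇒  r_B = 14 − 6 = 8

rB=8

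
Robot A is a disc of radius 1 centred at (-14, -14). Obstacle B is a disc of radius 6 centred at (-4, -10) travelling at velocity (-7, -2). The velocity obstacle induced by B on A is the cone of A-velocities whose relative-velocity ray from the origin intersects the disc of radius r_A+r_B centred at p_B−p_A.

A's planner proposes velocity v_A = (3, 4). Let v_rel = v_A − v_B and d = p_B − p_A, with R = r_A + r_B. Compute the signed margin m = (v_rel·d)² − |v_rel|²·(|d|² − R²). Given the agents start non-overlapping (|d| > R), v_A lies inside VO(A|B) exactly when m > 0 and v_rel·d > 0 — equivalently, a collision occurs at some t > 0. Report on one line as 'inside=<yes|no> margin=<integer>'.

d = (10, 4),  |d|² = 116;  R = 1+6 = 7,  c = 116−7² = 67
v_rel = (10, 6),  |v_rel|² = 136;  v_rel·d = (10)·(10) + (6)·(4) = 124
136·t² − 248·t + 67 = 0  ⇒  m = 124² − 136·67 = 6264
m = 6264 > 0,  v_rel·d = 124 > 0  ⇒  inside

inside=yes margin=6264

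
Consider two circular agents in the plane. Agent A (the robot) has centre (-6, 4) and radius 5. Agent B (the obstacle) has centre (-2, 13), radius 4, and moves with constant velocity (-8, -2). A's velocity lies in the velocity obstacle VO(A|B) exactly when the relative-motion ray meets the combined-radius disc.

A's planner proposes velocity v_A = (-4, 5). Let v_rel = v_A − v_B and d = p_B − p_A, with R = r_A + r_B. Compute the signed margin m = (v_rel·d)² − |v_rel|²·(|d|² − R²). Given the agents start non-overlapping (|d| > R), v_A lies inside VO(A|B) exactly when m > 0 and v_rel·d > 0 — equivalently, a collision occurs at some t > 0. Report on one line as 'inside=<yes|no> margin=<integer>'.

d = (4, 9),  |d|² = 97;  R = 5+4 = 9,  c = 97−9² = 16
v_rel = (4, 7),  |v_rel|² = 65;  v_rel·d = (4)·(4) + (7)·(9) = 79
65·t² − 158·t + 16 = 0  ⇒  m = 79² − 65·16 = 5201
m = 5201 > 0,  v_rel·d = 79 > 0  ⇒  inside

inside=yes margin=5201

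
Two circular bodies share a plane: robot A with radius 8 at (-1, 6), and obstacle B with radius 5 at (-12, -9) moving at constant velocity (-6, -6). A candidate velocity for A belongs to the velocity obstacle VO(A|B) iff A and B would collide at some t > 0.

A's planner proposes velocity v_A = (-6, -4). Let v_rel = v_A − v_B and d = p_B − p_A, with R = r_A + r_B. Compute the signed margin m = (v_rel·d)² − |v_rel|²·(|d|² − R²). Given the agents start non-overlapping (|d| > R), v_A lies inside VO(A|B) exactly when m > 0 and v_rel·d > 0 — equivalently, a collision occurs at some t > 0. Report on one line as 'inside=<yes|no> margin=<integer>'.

d = (-11, -15),  |d|² = 346;  R = 8+5 = 13,  c = 346−13² = 177
v_rel = (0, 2),  |v_rel|² = 4;  v_rel·d = (0)·(-11) + (2)·(-15) = -30
4·t² + 60·t + 177 = 0  ⇒  m = (-30)² − 4·177 = 192
m = 192 > 0,  v_rel·d = -30 < 0  ⇒  outside

inside=no margin=192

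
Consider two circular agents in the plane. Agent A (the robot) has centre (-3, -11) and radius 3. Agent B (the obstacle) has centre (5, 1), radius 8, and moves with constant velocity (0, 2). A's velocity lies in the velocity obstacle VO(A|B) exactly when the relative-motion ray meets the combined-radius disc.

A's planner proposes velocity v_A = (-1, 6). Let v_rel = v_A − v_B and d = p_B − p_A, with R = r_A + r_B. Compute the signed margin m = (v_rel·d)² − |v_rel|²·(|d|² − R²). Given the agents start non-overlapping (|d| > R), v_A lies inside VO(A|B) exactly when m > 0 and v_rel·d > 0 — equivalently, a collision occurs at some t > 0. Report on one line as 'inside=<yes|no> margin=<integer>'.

d = (8, 12),  |d|² = 208;  R = 3+8 = 11,  c = 208−11² = 87
v_rel = (-1, 4),  |v_rel|² = 17;  v_rel·d = (-1)·(8) + (4)·(12) = 40
17·t² − 80·t + 87 = 0  ⇒  m = 40² − 17·87 = 121
m = 121 > 0,  v_rel·d = 40 > 0  ⇒  inside

inside=yes margin=121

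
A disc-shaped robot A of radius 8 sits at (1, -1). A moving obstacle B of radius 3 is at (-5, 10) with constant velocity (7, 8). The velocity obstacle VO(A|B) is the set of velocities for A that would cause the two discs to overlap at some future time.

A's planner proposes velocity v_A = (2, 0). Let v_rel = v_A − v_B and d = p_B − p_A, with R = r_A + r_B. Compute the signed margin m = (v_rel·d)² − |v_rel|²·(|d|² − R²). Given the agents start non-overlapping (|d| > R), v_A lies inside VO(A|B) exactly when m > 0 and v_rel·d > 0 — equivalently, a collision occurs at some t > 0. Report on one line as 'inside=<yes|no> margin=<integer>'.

d = (-6, 11),  |d|² = 157;  R = 8+3 = 11,  c = 157−11² = 36
v_rel = (-5, -8),  |v_rel|² = 89;  v_rel·d = (-5)·(-6) + (-8)·(11) = -58
89·t² + 116·t + 36 = 0  ⇒  m = (-58)² − 89·36 = 160
m = 160 > 0,  v_rel·d = -58 < 0  ⇒  outside

inside=no margin=160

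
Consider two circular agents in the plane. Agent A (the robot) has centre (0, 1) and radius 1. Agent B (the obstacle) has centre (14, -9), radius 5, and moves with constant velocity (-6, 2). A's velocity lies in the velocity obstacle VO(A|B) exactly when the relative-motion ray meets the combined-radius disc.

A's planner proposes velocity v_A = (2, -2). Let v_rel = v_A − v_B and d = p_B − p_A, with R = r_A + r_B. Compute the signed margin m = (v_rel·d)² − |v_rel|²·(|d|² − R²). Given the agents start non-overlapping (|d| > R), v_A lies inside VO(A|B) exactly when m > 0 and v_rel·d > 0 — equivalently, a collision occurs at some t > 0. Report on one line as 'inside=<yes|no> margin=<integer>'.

d = (14, -10),  |d|² = 296;  R = 1+5 = 6,  c = 296−6² = 260
v_rel = (8, -4),  |v_rel|² = 80;  v_rel·d = (8)·(14) + (-4)·(-10) = 152
80·t² − 304·t + 260 = 0  ⇒  m = 152² − 80·260 = 2304
m = 2304 > 0,  v_rel·d = 152 > 0  ⇒  inside

inside=yes margin=2304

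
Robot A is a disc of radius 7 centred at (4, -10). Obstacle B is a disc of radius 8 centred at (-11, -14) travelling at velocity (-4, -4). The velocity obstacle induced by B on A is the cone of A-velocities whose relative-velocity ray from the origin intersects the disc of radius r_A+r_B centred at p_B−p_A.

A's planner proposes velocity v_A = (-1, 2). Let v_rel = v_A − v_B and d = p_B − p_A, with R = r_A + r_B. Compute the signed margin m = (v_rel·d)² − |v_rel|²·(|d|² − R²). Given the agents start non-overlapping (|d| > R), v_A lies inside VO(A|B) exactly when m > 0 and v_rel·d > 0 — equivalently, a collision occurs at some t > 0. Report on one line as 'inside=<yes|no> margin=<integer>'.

d = (-15, -4),  |d|² = 241;  R = 7+8 = 15,  c = 241−15² = 16
v_rel = (3, 6),  |v_rel|² = 45;  v_rel·d = (3)·(-15) + (6)·(-4) = -69
45·t² + 138·t + 16 = 0  ⇒  m = (-69)² − 45·16 = 4041
m = 4041 > 0,  v_rel·d = -69 < 0  ⇒  outside

inside=no margin=4041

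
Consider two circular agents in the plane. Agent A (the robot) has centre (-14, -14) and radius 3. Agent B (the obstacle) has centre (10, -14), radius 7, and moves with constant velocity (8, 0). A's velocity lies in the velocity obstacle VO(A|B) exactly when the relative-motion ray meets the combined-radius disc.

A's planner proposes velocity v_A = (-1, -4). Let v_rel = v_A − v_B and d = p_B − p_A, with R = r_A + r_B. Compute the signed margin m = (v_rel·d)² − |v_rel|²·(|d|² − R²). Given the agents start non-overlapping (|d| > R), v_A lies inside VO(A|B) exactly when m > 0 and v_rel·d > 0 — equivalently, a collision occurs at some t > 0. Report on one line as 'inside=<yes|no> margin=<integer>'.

d = (24, 0),  |d|² = 576;  R = 3+7 = 10,  c = 576−10² = 476
v_rel = (-9, -4),  |v_rel|² = 97;  v_rel·d = (-9)·(24) + (-4)·(0) = -216
97·t² + 432·t + 476 = 0  ⇒  m = (-216)² − 97·476 = 484
m = 484 > 0,  v_rel·d = -216 < 0  ⇒  outside

inside=no margin=484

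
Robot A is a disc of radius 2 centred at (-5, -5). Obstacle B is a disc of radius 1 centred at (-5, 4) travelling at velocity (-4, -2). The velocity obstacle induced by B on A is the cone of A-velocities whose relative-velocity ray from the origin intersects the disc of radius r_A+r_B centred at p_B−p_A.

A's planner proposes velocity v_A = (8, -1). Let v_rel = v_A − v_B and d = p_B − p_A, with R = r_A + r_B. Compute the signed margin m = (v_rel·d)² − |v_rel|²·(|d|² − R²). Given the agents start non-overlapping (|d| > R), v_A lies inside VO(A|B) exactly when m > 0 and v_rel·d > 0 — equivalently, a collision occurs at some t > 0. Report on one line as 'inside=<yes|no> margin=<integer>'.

d = (0, 9),  |d|² = 81;  R = 2+1 = 3,  c = 81−3² = 72
v_rel = (12, 1),  |v_rel|² = 145;  v_rel·d = (12)·(0) + (1)·(9) = 9
145·t² − 18·t + 72 = 0  ⇒  m = 9² − 145·72 = -10359
m = -10359 < 0,  v_rel·d = 9 > 0  ⇒  outside

inside=no margin=-10359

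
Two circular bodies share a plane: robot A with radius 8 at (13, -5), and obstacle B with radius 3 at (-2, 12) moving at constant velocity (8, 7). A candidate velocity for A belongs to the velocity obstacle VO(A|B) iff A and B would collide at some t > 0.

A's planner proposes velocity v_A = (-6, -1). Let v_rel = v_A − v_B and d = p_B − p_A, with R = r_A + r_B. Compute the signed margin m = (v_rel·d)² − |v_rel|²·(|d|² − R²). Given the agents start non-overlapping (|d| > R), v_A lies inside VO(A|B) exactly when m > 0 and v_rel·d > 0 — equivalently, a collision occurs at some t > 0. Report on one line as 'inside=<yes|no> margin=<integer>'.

d = (-15, 17),  |d|² = 514;  R = 8+3 = 11,  c = 514−11² = 393
v_rel = (-14, -8),  |v_rel|² = 260;  v_rel·d = (-14)·(-15) + (-8)·(17) = 74
260·t² − 148·t + 393 = 0  ⇒  m = 74² − 260·393 = -96704
m = -96704 < 0,  v_rel·d = 74 > 0  ⇒  outside

inside=no margin=-96704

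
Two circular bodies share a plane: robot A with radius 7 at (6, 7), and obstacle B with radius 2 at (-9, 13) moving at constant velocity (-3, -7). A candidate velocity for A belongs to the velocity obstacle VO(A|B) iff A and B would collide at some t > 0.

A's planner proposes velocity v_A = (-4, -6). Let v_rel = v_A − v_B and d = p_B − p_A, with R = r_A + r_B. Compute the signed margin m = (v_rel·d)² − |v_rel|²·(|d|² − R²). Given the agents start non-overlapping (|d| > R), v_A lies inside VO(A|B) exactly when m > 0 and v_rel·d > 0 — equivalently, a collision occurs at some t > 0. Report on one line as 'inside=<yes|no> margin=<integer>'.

d = (-15, 6),  |d|² = 261;  R = 7+2 = 9,  c = 261−9² = 180
v_rel = (-1, 1),  |v_rel|² = 2;  v_rel·d = (-1)·(-15) + (1)·(6) = 21
2·t² − 42·t + 180 = 0  ⇒  m = 21² − 2·180 = 81
m = 81 > 0,  v_rel·d = 21 > 0  ⇒  inside

inside=yes margin=81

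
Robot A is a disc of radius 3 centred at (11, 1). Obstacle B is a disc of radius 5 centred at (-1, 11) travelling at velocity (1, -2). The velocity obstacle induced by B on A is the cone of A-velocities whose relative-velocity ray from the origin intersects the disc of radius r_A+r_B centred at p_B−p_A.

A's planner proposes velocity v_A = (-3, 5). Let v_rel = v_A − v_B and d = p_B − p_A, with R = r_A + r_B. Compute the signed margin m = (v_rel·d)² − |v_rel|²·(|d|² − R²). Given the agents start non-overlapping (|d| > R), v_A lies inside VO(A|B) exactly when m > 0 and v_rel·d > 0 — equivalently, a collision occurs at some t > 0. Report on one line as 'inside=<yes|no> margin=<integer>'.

d = (-12, 10),  |d|² = 244;  R = 3+5 = 8,  c = 244−8² = 180
v_rel = (-4, 7),  |v_rel|² = 65;  v_rel·d = (-4)·(-12) + (7)·(10) = 118
65·t² − 236·t + 180 = 0  ⇒  m = 118² − 65·180 = 2224
m = 2224 > 0,  v_rel·d = 118 > 0  ⇒  inside

inside=yes margin=2224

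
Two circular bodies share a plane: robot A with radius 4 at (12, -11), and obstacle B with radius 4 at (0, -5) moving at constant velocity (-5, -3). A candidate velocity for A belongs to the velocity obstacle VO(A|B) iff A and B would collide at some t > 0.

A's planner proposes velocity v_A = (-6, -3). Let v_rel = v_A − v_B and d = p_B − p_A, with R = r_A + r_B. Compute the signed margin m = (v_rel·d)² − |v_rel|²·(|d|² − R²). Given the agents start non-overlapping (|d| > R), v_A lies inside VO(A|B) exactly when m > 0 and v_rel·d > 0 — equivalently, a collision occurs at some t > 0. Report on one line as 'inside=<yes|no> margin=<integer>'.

d = (-12, 6),  |d|² = 180;  R = 4+4 = 8,  c = 180−8² = 116
v_rel = (-1, 0),  |v_rel|² = 1;  v_rel·d = (-1)·(-12) + (0)·(6) = 12
1·t² − 24·t + 116 = 0  ⇒  m = 12² − 1·116 = 28
m = 28 > 0,  v_rel·d = 12 > 0  ⇒  inside

inside=yes margin=28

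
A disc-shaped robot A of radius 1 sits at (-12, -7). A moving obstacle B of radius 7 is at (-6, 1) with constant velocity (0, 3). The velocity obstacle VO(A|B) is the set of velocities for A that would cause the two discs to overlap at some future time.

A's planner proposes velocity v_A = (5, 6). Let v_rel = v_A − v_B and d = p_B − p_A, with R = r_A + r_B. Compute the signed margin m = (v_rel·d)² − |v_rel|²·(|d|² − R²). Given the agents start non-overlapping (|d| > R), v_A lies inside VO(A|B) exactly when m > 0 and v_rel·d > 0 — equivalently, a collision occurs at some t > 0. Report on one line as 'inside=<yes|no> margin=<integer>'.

d = (6, 8),  |d|² = 100;  R = 1+7 = 8,  c = 100−8² = 36
v_rel = (5, 3),  |v_rel|² = 34;  v_rel·d = (5)·(6) + (3)·(8) = 54
34·t² − 108·t + 36 = 0  ⇒  m = 54² − 34·36 = 1692
m = 1692 > 0,  v_rel·d = 54 > 0  ⇒  inside

inside=yes margin=1692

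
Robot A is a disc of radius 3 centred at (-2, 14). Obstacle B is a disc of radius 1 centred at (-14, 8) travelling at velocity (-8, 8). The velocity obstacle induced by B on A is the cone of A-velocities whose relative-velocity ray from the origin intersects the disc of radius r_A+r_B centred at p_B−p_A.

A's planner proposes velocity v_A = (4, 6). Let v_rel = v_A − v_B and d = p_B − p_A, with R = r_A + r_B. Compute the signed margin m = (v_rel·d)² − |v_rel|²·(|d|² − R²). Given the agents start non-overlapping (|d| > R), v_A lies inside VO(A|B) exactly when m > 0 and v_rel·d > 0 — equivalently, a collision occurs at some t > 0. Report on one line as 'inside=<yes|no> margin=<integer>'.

d = (-12, -6),  |d|² = 180;  R = 3+1 = 4,  c = 180−4² = 164
v_rel = (12, -2),  |v_rel|² = 148;  v_rel·d = (12)·(-12) + (-2)·(-6) = -132
148·t² + 264·t + 164 = 0  ⇒  m = (-132)² − 148·164 = -6848
m = -6848 < 0,  v_rel·d = -132 < 0  ⇒  outside

inside=no margin=-6848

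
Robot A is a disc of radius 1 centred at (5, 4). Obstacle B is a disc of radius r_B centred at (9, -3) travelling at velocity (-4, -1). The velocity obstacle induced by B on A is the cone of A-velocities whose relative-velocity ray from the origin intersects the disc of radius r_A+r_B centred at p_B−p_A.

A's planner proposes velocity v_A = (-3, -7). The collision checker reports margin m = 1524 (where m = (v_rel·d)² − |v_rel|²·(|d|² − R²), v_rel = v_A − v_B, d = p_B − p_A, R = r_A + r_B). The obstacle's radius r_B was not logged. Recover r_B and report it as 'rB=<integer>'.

m = 1524
d = (4, -7);  v_rel = (1, -6),  |v_rel|² = 37
v_rel×d = (1)·(-7) − (-6)·(4) = 17
since m = R²·37 − 17²:  R² = (289 + 1524) / 37 = 49
R = √49 = 7  ⇒  r_B = 7 − 1 = 6

rB=6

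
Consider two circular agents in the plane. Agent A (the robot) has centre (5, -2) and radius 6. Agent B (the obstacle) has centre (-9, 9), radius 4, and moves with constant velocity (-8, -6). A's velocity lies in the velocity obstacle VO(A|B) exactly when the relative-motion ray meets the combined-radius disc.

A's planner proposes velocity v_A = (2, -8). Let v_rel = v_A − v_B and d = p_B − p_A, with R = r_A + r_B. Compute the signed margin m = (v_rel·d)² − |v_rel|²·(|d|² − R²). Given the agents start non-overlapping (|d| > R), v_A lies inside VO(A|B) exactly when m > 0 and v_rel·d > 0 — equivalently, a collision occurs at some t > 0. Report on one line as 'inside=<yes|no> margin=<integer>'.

d = (-14, 11),  |d|² = 317;  R = 6+4 = 10,  c = 317−10² = 217
v_rel = (10, -2),  |v_rel|² = 104;  v_rel·d = (10)·(-14) + (-2)·(11) = -162
104·t² + 324·t + 217 = 0  ⇒  m = (-162)² − 104·217 = 3676
m = 3676 > 0,  v_rel·d = -162 < 0  ⇒  outside

inside=no margin=3676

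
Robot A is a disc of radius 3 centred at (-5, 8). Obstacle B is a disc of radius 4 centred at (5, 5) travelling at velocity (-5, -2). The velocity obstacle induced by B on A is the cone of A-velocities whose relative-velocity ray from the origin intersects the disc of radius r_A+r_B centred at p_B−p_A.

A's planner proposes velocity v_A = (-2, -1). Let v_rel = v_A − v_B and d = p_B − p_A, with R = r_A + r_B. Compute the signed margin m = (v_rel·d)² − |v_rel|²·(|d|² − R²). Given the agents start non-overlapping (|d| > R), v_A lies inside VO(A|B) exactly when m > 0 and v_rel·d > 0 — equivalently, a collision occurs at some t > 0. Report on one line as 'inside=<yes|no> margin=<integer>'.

d = (10, -3),  |d|² = 109;  R = 3+4 = 7,  c = 109−7² = 60
v_rel = (3, 1),  |v_rel|² = 10;  v_rel·d = (3)·(10) + (1)·(-3) = 27
10·t² − 54·t + 60 = 0  ⇒  m = 27² − 10·60 = 129
m = 129 > 0,  v_rel·d = 27 > 0  ⇒  inside

inside=yes margin=129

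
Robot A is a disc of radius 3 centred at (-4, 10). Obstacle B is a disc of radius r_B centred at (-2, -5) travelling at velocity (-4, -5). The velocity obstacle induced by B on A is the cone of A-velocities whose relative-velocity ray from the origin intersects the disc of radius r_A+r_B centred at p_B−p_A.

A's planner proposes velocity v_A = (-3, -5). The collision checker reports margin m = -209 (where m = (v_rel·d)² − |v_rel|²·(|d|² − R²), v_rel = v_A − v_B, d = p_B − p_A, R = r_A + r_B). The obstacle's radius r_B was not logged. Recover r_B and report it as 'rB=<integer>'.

m = -209
d = (2, -15);  v_rel = (1, 0),  |v_rel|² = 1
v_rel×d = (1)·(-15) − (0)·(2) = -15
since m = R²·1 − (-15)²:  R² = (225 + -209) / 1 = 16
R = √16 = 4  ⇒  r_B = 4 − 3 = 1

rB=1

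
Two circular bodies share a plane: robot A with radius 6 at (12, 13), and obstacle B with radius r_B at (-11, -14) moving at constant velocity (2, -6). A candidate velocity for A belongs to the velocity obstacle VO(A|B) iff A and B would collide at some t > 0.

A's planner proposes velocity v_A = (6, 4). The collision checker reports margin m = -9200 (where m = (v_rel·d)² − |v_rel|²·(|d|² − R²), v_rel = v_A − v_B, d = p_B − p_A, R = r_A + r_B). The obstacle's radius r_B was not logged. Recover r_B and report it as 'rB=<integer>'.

m = -9200
d = (-23, -27);  v_rel = (4, 10),  |v_rel|² = 116
v_rel×d = (4)·(-27) − (10)·(-23) = 122
since m = R²·116 − 122²:  R² = (14884 + -9200) / 116 = 49
R = √49 = 7  ⇒  r_B = 7 − 6 = 1

rB=1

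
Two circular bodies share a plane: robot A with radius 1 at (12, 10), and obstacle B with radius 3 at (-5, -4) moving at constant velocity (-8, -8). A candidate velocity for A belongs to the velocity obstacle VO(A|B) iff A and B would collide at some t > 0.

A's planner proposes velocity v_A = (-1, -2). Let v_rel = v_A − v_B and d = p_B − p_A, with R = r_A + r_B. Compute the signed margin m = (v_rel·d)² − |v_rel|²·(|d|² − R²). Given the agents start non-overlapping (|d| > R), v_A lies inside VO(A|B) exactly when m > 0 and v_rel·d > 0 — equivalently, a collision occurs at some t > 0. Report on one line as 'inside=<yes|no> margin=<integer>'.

d = (-17, -14),  |d|² = 485;  R = 1+3 = 4,  c = 485−4² = 469
v_rel = (7, 6),  |v_rel|² = 85;  v_rel·d = (7)·(-17) + (6)·(-14) = -203
85·t² + 406·t + 469 = 0  ⇒  m = (-203)² − 85·469 = 1344
m = 1344 > 0,  v_rel·d = -203 < 0  ⇒  outside

inside=no margin=1344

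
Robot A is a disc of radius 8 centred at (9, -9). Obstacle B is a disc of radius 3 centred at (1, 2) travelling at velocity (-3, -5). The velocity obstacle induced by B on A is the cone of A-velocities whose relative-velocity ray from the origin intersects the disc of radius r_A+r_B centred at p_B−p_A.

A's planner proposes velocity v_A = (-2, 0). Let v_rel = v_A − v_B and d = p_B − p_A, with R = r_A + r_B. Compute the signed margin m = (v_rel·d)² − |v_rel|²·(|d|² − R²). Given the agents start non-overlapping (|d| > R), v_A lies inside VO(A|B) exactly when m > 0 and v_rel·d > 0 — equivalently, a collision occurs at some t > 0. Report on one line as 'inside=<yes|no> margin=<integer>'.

d = (-8, 11),  |d|² = 185;  R = 8+3 = 11,  c = 185−11² = 64
v_rel = (1, 5),  |v_rel|² = 26;  v_rel·d = (1)·(-8) + (5)·(11) = 47
26·t² − 94·t + 64 = 0  ⇒  m = 47² − 26·64 = 545
m = 545 > 0,  v_rel·d = 47 > 0  ⇒  inside

inside=yes margin=545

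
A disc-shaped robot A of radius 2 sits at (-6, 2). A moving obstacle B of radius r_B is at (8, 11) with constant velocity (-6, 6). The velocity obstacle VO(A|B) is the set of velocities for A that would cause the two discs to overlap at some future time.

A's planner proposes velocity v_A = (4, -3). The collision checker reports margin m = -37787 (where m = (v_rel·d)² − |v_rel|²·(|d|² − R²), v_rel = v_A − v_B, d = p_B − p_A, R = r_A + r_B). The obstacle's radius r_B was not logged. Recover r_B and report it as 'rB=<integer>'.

m = -37787
d = (14, 9);  v_rel = (10, -9),  |v_rel|² = 181
v_rel×d = (10)·(9) − (-9)·(14) = 216
since m = R²·181 − 216²:  R² = (46656 + -37787) / 181 = 49
R = √49 = 7  ⇒  r_B = 7 − 2 = 5

rB=5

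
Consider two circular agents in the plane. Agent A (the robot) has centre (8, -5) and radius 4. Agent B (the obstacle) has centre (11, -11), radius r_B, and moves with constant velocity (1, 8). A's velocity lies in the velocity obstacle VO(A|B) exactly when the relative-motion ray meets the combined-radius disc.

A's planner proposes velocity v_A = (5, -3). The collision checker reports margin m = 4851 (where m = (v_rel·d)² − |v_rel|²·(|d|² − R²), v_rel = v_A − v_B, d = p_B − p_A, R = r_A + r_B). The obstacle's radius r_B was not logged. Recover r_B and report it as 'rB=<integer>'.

m = 4851
d = (3, -6);  v_rel = (4, -11),  |v_rel|² = 137
v_rel×d = (4)·(-6) − (-11)·(3) = 9
since m = R²·137 − 9²:  R² = (81 + 4851) / 137 = 36
R = √36 = 6  ⇒  r_B = 6 − 4 = 2

rB=2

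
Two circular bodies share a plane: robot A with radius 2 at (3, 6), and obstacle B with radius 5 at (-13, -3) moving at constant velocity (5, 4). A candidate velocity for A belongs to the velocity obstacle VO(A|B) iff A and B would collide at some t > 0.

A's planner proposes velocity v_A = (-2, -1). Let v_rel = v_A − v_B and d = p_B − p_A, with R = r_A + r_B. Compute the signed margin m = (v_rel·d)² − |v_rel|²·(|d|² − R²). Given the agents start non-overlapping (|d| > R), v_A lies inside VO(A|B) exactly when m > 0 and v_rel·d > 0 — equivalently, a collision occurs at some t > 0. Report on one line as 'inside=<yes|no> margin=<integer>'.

d = (-16, -9),  |d|² = 337;  R = 2+5 = 7,  c = 337−7² = 288
v_rel = (-7, -5),  |v_rel|² = 74;  v_rel·d = (-7)·(-16) + (-5)·(-9) = 157
74·t² − 314·t + 288 = 0  ⇒  m = 157² − 74·288 = 3337
m = 3337 > 0,  v_rel·d = 157 > 0  ⇒  inside

inside=yes margin=3337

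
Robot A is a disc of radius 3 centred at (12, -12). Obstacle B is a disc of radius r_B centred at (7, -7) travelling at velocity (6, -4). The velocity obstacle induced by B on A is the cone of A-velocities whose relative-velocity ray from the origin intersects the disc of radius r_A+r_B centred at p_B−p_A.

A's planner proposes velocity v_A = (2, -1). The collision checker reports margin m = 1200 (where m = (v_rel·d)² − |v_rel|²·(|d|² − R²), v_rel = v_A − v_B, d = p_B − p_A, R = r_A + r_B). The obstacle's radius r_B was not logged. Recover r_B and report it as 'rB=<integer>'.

m = 1200
d = (-5, 5);  v_rel = (-4, 3),  |v_rel|² = 25
v_rel×d = (-4)·(5) − (3)·(-5) = -5
since m = R²·25 − (-5)²:  R² = (25 + 1200) / 25 = 49
R = √49 = 7  ⇒  r_B = 7 − 3 = 4

rB=4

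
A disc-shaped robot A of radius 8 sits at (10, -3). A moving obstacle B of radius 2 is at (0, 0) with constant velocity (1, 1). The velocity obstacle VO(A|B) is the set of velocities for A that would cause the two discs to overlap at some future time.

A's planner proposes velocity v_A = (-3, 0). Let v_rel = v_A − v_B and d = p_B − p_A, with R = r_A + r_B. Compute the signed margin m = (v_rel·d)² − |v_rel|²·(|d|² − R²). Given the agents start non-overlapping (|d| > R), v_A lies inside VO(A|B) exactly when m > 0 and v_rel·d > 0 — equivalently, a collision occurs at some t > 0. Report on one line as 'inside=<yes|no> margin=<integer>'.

d = (-10, 3),  |d|² = 109;  R = 8+2 = 10,  c = 109−10² = 9
v_rel = (-4, -1),  |v_rel|² = 17;  v_rel·d = (-4)·(-10) + (-1)·(3) = 37
17·t² − 74·t + 9 = 0  ⇒  m = 37² − 17·9 = 1216
m = 1216 > 0,  v_rel·d = 37 > 0  ⇒  inside

inside=yes margin=1216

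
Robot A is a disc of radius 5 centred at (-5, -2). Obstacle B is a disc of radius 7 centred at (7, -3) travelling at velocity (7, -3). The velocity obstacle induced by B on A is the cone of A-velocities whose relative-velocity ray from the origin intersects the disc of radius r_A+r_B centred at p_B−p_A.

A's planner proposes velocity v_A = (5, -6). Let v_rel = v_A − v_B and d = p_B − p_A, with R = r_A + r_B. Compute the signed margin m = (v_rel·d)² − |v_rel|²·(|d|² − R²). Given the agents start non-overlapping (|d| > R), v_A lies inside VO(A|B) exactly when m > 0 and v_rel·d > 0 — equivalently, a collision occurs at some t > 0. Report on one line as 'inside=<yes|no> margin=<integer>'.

d = (12, -1),  |d|² = 145;  R = 5+7 = 12,  c = 145−12² = 1
v_rel = (-2, -3),  |v_rel|² = 13;  v_rel·d = (-2)·(12) + (-3)·(-1) = -21
13·t² + 42·t + 1 = 0  ⇒  m = (-21)² − 13·1 = 428
m = 428 > 0,  v_rel·d = -21 < 0  ⇒  outside

inside=no margin=428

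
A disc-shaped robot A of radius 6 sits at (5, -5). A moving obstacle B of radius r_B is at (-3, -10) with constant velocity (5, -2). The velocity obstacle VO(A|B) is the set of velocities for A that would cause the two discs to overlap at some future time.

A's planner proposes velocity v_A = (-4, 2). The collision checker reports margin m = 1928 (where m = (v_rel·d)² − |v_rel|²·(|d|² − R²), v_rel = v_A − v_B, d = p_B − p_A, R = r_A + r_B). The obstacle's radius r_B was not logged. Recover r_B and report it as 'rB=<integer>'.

m = 1928
d = (-8, -5);  v_rel = (-9, 4),  |v_rel|² = 97
v_rel×d = (-9)·(-5) − (4)·(-8) = 77
since m = R²·97 − 77²:  R² = (5929 + 1928) / 97 = 81
R = √81 = 9  ⇒  r_B = 9 − 6 = 3

rB=3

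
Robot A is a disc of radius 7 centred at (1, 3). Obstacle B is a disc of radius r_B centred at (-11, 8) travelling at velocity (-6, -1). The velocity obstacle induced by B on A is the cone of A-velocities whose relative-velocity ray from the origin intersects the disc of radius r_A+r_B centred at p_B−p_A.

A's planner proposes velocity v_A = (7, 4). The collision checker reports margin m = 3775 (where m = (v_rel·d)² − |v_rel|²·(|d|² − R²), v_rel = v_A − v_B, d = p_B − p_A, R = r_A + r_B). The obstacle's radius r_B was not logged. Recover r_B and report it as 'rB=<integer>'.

m = 3775
d = (-12, 5);  v_rel = (13, 5),  |v_rel|² = 194
v_rel×d = (13)·(5) − (5)·(-12) = 125
since m = R²·194 − 125²:  R² = (15625 + 3775) / 194 = 100
R = √100 = 10  ⇒  r_B = 10 − 7 = 3

rB=3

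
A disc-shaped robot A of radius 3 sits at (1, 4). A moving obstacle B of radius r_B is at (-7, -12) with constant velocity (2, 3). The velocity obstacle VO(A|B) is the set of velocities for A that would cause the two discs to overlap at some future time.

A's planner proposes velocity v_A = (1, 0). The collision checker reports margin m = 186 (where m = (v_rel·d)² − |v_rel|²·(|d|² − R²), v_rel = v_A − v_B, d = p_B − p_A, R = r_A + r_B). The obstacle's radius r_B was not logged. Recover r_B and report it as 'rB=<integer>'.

m = 186
d = (-8, -16);  v_rel = (-1, -3),  |v_rel|² = 10
v_rel×d = (-1)·(-16) − (-3)·(-8) = -8
since m = R²·10 − (-8)²:  R² = (64 + 186) / 10 = 25
R = √25 = 5  ⇒  r_B = 5 − 3 = 2

rB=2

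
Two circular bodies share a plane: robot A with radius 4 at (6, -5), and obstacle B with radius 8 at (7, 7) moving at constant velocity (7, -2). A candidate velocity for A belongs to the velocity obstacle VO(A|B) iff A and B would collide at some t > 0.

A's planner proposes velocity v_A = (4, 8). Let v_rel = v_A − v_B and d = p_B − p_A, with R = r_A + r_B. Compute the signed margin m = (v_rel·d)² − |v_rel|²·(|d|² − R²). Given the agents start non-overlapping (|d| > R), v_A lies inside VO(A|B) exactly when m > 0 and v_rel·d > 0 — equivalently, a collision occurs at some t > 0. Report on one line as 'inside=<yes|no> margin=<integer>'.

d = (1, 12),  |d|² = 145;  R = 4+8 = 12,  c = 145−12² = 1
v_rel = (-3, 10),  |v_rel|² = 109;  v_rel·d = (-3)·(1) + (10)·(12) = 117
109·t² − 234·t + 1 = 0  ⇒  m = 117² − 109·1 = 13580
m = 13580 > 0,  v_rel·d = 117 > 0  ⇒  inside

inside=yes margin=13580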